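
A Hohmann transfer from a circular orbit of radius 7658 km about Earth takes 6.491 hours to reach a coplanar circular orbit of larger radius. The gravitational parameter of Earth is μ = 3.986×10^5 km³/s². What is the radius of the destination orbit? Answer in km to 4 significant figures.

r₂ = 48430 km

Transfer time t = 6.491 hours = 23367.6 s, and t = π√(a_t³/μ).
So a_t = (μ t²/π²)^(1/3) = (3.986×10^5 × (23367.6)² / π²)^(1/3) = 28043 km.
Since a_t = (r₁ + r₂)/2, r₂ = 2a_t − r₁ = 2×28043 − 7658 = 48428 km.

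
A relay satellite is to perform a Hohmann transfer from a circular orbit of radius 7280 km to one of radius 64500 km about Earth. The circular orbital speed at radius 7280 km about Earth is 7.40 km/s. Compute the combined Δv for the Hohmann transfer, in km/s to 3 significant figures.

From the circular-orbit relation v² = μ/r at r = 7280 km: μ = v²r = (7.40)² × 7280 = 3.98653×10^5 km³/s².
The Hohmann ellipse has a_t = (r₁ + r₂)/2 = 35890 km.
At r₁ the circular-orbit speed is v₁ = √(μ/r₁) = 7.4000 km/s.
On the transfer ellipse at r₁, vis-viva equation gives v_p = √[μ(2/r₁ − 1/a_t)] = 9.9203 km/s.
First burn Δv₁ = |v_p − v₁| = 2.5203 km/s.
At r₂, v₂ = √(μ/r₂) = 2.4861 km/s.
Transfer-orbit speed at r₂: v_a = √[μ(2/r₂ − 1/a_t)] = 1.1197 km/s.
Second burn Δv₂ = |v₂ − v_a| = 1.3664 km/s.
Total Δv = Δv₁ + Δv₂ = 3.887 km/s.

Δv = 3.89 km/s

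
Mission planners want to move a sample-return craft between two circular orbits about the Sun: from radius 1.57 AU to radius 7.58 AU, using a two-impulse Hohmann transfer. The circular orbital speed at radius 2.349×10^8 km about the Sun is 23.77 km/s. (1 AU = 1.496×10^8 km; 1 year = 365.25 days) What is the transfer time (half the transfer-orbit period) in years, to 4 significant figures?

From the circular-orbit relation v² = μ/r at r = 2.349×10^8 km: μ = v²r = (23.77)² × 2.349×10^8 = 1.32722×10^11 km³/s².
In km: r₁ = 1.57 × 1.496×10^8 = 2.34872×10^8 km; r₂ = 7.58 × 1.496×10^8 = 1.133968×10^9 km.
Transfer-ellipse semi-major axis a_t = (r₁ + r₂)/2 = (2.34872×10^8 + 1.133968×10^9)/2 = 6.8442×10^8 km.
Transfer time t = π√(a_t³/μ) = π√((6.8442×10^8)³ / 1.32722×10^11) = 1.544×10^8 s.
Converting: 1.544×10^8 s ÷ 3.15576×10^7 s/year (365.25 × 86400) = 4.893 years.

t = 4.893 years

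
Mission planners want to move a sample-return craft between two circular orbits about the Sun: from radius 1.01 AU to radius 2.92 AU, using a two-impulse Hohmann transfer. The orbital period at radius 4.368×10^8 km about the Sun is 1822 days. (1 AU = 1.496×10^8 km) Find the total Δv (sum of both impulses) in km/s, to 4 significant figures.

From Kepler's third law T² = 4π²r³/μ at r = 4.368×10^8 km, T = 1822 days = 1822 × 86400 s = 1.574208×10^8 s: μ = 4π²r³/T² = 1.32765×10^11 km³/s².
In km: r₁ = 1.01 × 1.496×10^8 = 1.51096×10^8 km; r₂ = 2.92 × 1.496×10^8 = 4.36832×10^8 km.
Semi-major axis of the transfer orbit: a_t = (1.51096×10^8 + 4.36832×10^8)/2 = 2.93964×10^8 km.
At r₁ the circular-orbit speed is v₁ = √(μ/r₁) = 29.643 km/s.
On the transfer ellipse at r₁, vis-viva gives v_p = √[μ(2/r₁ − 1/a_t)] = 36.135 km/s.
First burn Δv₁ = |v_p − v₁| = 6.492 km/s.
Circular speed at r₂: v₂ = √(μ/r₂) = 17.4335 km/s.
Transfer-orbit speed at r₂: v_a = √[μ(2/r₂ − 1/a_t)] = 12.4987 km/s.
Second burn Δv₂ = |v₂ − v_a| = 4.935 km/s.
Δv = Δv₁ + Δv₂ = 6.492 + 4.935 = 11.43 km/s.

Δv = 11.43 km/s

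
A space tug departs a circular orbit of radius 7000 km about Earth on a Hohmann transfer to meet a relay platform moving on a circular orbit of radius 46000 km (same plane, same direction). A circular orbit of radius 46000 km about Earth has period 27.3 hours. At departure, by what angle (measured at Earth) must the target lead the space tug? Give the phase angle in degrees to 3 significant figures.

From Kepler's third law T² = 4π²r³/μ at r = 46000 km, T = 27.3 hours = 27.3 × 3600 s = 98280 s: μ = 4π²r³/T² = 3.97835×10^5 km³/s².
Semi-major axis of the transfer orbit: a_t = (7000 + 46000)/2 = 26500 km.
The half-period of the transfer ellipse is t = π√(a_t³/μ) = 21487 s.
The target's mean motion on its circular orbit is ω₂ = √(μ/r₂³) = 6.3931×10^-5 rad/s.
Angle swept by the target during transfer: ω₂·t = 1.3737 rad = 78.71°.
Arrival is 180° from departure on the ellipse, so φ = 180° − 78.71° = 101°.

φ = 101°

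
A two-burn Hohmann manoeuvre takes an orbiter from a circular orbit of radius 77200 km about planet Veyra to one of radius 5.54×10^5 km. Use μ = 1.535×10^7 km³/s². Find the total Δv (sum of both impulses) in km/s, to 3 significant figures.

Semi-major axis of the transfer orbit: a_t = (77200 + 5.540×10^5)/2 = 3.156×10^5 km.
Circular speed at r₁: v₁ = √(μ/r₁) = √(1.535×10^7/77200) = 14.10086 km/s.
Transfer-orbit speed at r₁ (vis-viva): v_p = √[μ(2/r₁ − 1/a_t)] = 18.68237 km/s.
First burn Δv₁ = |v_p − v₁| = 4.582 km/s.
Circular speed at r₂: v₂ = √(μ/r₂) = 5.2638 km/s.
Transfer-orbit speed at r₂: v_a = √[μ(2/r₂ − 1/a_t)] = 2.6034 km/s.
Second burn Δv₂ = |v₂ − v_a| = 2.660 km/s.
Δv = Δv₁ + Δv₂ = 4.582 + 2.660 = 7.242 km/s.

Δv = 7.24 km/s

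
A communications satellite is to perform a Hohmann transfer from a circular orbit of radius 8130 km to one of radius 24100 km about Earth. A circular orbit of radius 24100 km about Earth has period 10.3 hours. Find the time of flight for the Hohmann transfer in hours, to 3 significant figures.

t = 2.82 hours

From Kepler's third law T² = 4π²r³/μ at r = 24100 km, T = 10.3 hours = 10.3 × 3600 s = 37080 s: μ = 4π²r³/T² = 4.01912×10^5 km³/s².
Semi-major axis of the transfer orbit: a_t = (8130 + 24100)/2 = 16115 km.
Transfer time t = π√(a_t³/μ) = π√((16115)³ / 4.01912×10^5) = 10140 s.
Converting: 10140 s ÷ 3600 s/hour = 2.82 hours.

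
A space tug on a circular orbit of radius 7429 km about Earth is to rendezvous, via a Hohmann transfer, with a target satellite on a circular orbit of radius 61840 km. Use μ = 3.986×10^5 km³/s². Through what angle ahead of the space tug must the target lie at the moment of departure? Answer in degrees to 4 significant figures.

Semi-major axis of the transfer orbit: a_t = (7429 + 61840)/2 = 34634.5 km.
Transfer time t = π√(a_t³/μ) = 32073.4 s.
The target's mean motion on its circular orbit is ω₂ = √(μ/r₂³) = 4.10548×10^-5 rad/s.
Angle swept by the target during transfer: ω₂·t = 1.31677 rad = 75.445°.
Arrival is 180° from departure on the ellipse, so φ = 180° − 75.445° = 104.6°.

φ = 104.6°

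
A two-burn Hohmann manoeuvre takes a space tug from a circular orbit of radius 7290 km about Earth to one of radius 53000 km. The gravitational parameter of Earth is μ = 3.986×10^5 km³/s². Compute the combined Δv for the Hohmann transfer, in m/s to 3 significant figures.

Δv = 3800 m/s

Transfer-ellipse semi-major axis a_t = (r₁ + r₂)/2 = (7290 + 53000)/2 = 30145 km.
Circular speed at r₁: v₁ = √(μ/r₁) = √(3.986×10^5/7290) = 7.3944 km/s.
On the transfer ellipse at r₁, v² = μ(2/r − 1/a) gives v_p = √[μ(2/r₁ − 1/a_t)] = 9.8047 km/s.
First burn Δv₁ = |v_p − v₁| = 2.410 km/s.
At r₂, v₂ = √(μ/r₂) = 2.7424 km/s.
Transfer-orbit speed at r₂: v_a = √[μ(2/r₂ − 1/a_t)] = 1.3486 km/s.
Second burn Δv₂ = |v₂ − v_a| = 1.394 km/s.
Δv = Δv₁ + Δv₂ = 2.410 + 1.394 = 3.804 km/s.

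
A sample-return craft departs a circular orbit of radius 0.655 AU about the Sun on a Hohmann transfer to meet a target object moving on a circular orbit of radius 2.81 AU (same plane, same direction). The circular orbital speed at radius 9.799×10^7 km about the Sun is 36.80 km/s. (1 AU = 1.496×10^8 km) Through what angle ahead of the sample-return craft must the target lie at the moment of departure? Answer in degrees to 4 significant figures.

φ = 92.86°

From the circular-orbit relation v² = μ/r at r = 9.799×10^7 km: μ = v²r = (36.80)² × 9.799×10^7 = 1.32702×10^11 km³/s².
In km: r₁ = 0.655 × 1.496×10^8 = 9.7988×10^7 km; r₂ = 2.81 × 1.496×10^8 = 4.20376×10^8 km.
The Hohmann ellipse has a_t = (r₁ + r₂)/2 = 2.59182×10^8 km.
The half-period of the transfer ellipse is t = π√(a_t³/μ) = 3.598×10^7 s.
The target's mean motion on its circular orbit is ω₂ = √(μ/r₂³) = 4.227×10^-8 rad/s.
Angle swept by the target during transfer: ω₂·t = 1.5209 rad = 87.14°.
Arrival is 180° from departure on the ellipse, so φ = 180° − 87.14° = 92.86°.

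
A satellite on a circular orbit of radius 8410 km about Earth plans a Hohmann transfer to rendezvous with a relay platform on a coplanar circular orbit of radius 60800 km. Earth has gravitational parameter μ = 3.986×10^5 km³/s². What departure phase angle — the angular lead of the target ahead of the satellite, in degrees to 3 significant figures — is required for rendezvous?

Semi-major axis of the transfer orbit: a_t = (8410 + 60800)/2 = 34605 km.
Transfer time t = π√(a_t³/μ) = 32030 s.
Target angular speed ω₂ = √(μ/r₂³) = 4.211×10^-5 rad/s.
Angle swept by the target during transfer: ω₂·t = 1.349 rad = 77.29°.
The satellite traverses 180° on the transfer ellipse, so the target must lead by 180° − 77.29° = 103°.

φ = 103°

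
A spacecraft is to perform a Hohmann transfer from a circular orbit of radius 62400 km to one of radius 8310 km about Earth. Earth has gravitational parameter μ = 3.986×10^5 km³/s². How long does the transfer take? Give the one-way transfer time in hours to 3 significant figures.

Transfer-ellipse semi-major axis a_t = (r₁ + r₂)/2 = (62400 + 8310)/2 = 35355 km.
By Kepler's third law the transfer-orbit period is T = 2π√(a_t³/μ), so t = T/2 = 33080 s.
Converting: 33080 s ÷ 3600 s/hour = 9.19 hours.

t = 9.19 hours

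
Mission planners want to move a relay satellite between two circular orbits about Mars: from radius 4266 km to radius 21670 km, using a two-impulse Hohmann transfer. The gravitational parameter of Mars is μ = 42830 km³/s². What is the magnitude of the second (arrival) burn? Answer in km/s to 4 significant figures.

The Hohmann ellipse has a_t = (r₁ + r₂)/2 = 12968 km.
On the circular orbit at r = 21670 km, v_c = √(μ/r) = 1.40587 km/s.
Transfer-orbit speed at the same r (vis-viva, a = a_t): v_t = √[μ(2/r − 1/a_t)] = 0.806341 km/s.
Δv₂ = |v_t − v_c| = |0.806341 − 1.40587| = 0.5995 km/s.

Δv₂ = 0.5995 km/s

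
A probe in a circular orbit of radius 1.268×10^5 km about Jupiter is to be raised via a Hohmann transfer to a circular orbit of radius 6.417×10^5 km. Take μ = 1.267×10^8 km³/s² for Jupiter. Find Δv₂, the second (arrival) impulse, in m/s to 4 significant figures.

The Hohmann ellipse has a_t = (r₁ + r₂)/2 = 3.8425×10^5 km.
Circular speed at r = 6.417×10^5 km: v_c = √(μ/r) = 14.0515 km/s.
Vis-viva on the transfer ellipse at r = 6.417×10^5 km gives v_t = √[μ(2/r − 1/a_t)] = 8.07189 km/s.
Δv₂ = |v_t − v_c| = |8.07189 − 14.0515| = 5.980 km/s.

Δv₂ = 5980 m/s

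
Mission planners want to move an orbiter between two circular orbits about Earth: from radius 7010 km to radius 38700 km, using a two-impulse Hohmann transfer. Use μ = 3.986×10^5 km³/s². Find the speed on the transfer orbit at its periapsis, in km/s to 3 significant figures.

v = 9.81 km/s

Semi-major axis of the transfer orbit: a_t = (7010 + 38700)/2 = 22855 km.
At periapsis, r = 7010 km.
From the vis-viva equation, v = √[μ(2/r − 1/a_t)] = 9.812 km/s.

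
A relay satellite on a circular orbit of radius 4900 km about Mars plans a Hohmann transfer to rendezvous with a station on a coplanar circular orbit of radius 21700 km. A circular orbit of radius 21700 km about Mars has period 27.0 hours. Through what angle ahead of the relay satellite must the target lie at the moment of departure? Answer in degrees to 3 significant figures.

φ = 93.6°

From Kepler's third law T² = 4π²r³/μ at r = 21700 km, T = 27.0 hours = 27.0 × 3600 s = 97200 s: μ = 4π²r³/T² = 42697.9 km³/s².
Transfer-ellipse semi-major axis a_t = (r₁ + r₂)/2 = (4900 + 21700)/2 = 13300 km.
The half-period of the transfer ellipse is t = π√(a_t³/μ) = 23320 s.
The target's mean motion on its circular orbit is ω₂ = √(μ/r₂³) = 6.464×10^-5 rad/s.
Angle swept by the target during transfer: ω₂·t = 1.5074 rad = 86.37°.
Arrival is 180° from departure on the ellipse, so φ = 180° − 86.37° = 93.6°.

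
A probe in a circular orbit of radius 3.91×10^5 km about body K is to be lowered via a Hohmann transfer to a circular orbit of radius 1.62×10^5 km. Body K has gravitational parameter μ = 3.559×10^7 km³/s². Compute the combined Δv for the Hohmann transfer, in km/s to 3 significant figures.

Δv = 5.04 km/s

The Hohmann ellipse has a_t = (r₁ + r₂)/2 = 2.765×10^5 km.
At r₁ the circular-orbit speed is v₁ = √(μ/r₁) = 9.541 km/s.
On the transfer ellipse at r₁, vis-viva equation gives v_a = √[μ(2/r₁ − 1/a_t)] = 7.303 km/s.
First burn Δv₁ = |v_a − v₁| = 2.238 km/s.
Circular speed at r₂: v₂ = √(μ/r₂) = 14.822 km/s.
Transfer-orbit speed at r₂: v_p = √[μ(2/r₂ − 1/a_t)] = 17.626 km/s.
Second burn Δv₂ = |v₂ − v_p| = 2.804 km/s.
Total Δv = Δv₁ + Δv₂ = 5.042 km/s.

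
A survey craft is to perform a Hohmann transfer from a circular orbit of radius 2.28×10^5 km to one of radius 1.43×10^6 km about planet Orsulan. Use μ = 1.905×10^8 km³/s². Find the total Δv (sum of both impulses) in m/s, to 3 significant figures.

Δv = 14500 m/s

The Hohmann ellipse has a_t = (r₁ + r₂)/2 = 8.290×10^5 km.
Circular speed at r₁: v₁ = √(μ/r₁) = √(1.905×10^8/2.280×10^5) = 28.9055 km/s.
On the transfer ellipse at r₁, vis-viva equation gives v_p = √[μ(2/r₁ − 1/a_t)] = 37.9639 km/s.
First burn Δv₁ = |v_p − v₁| = 9.058 km/s.
Circular speed at r₂: v₂ = √(μ/r₂) = 11.542 km/s.
Transfer-orbit speed at r₂: v_a = √[μ(2/r₂ − 1/a_t)] = 6.0530 km/s.
Second burn Δv₂ = |v₂ − v_a| = 5.489 km/s.
Δv = Δv₁ + Δv₂ = 9.058 + 5.489 = 14.55 km/s.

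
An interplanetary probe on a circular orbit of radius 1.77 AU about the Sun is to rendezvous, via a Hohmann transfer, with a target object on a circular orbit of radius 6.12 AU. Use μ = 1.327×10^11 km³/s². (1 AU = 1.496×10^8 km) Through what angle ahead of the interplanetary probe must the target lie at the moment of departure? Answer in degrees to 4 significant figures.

In km: r₁ = 1.77 × 1.496×10^8 = 2.64792×10^8 km; r₂ = 6.12 × 1.496×10^8 = 9.15552×10^8 km.
The Hohmann ellipse has a_t = (r₁ + r₂)/2 = 5.90172×10^8 km.
Transfer time t = π√(a_t³/μ) = 1.2365×10^8 s.
Target angular speed ω₂ = √(μ/r₂³) = 1.3150×10^-8 rad/s.
Angle swept by the target during transfer: ω₂·t = 1.626 rad = 93.16°.
The interplanetary probe traverses 180° on the transfer ellipse, so the target must lead by 180° − 93.16° = 86.84°.

φ = 86.84°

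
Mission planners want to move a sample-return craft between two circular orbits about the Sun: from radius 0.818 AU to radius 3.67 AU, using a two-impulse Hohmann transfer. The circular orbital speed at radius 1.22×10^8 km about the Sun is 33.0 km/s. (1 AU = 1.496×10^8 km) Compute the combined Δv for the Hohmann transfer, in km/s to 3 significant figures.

From the circular-orbit relation v² = μ/r at r = 1.22×10^8 km: μ = v²r = (33.0)² × 1.22×10^8 = 1.32858×10^11 km³/s².
In km: r₁ = 0.818 × 1.496×10^8 = 1.223728×10^8 km; r₂ = 3.67 × 1.496×10^8 = 5.49032×10^8 km.
Semi-major axis of the transfer orbit: a_t = (1.223728×10^8 + 5.49032×10^8)/2 = 3.357024×10^8 km.
At r₁ the circular-orbit speed is v₁ = √(μ/r₁) = 32.950 km/s.
On the transfer ellipse at r₁, vis-viva equation gives v_p = √[μ(2/r₁ − 1/a_t)] = 42.138 km/s.
First burn Δv₁ = |v_p − v₁| = 9.188 km/s.
Circular speed at r₂: v₂ = √(μ/r₂) = 15.556 km/s.
Transfer-orbit speed at r₂: v_a = √[μ(2/r₂ − 1/a_t)] = 9.3920 km/s.
Second burn Δv₂ = |v₂ − v_a| = 6.164 km/s.
Total Δv = Δv₁ + Δv₂ = 15.35 km/s.

Δv = 15.4 km/s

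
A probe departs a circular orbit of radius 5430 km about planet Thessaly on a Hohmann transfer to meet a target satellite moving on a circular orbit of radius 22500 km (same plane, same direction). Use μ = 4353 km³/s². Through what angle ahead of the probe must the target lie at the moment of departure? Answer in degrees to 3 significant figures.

φ = 92.0°

Semi-major axis of the transfer orbit: a_t = (5430 + 22500)/2 = 13965 km.
Transfer time t = π√(a_t³/μ) = 78580 s.
Target angular speed ω₂ = √(μ/r₂³) = 1.955×10^-5 rad/s.
Angle swept by the target during transfer: ω₂·t = 1.5362 rad = 88.02°.
The probe traverses 180° on the transfer ellipse, so the target must lead by 180° − 88.02° = 92.0°.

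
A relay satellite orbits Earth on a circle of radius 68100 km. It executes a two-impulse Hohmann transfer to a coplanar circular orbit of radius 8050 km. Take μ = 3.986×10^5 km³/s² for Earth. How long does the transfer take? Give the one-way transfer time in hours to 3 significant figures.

Transfer-ellipse semi-major axis a_t = (r₁ + r₂)/2 = (68100 + 8050)/2 = 38075 km.
Transfer time t = π√(a_t³/μ) = π√((38075)³ / 3.986×10^5) = 36970 s.
Converting: 36970 s ÷ 3600 s/hour = 10.3 hours.

t = 10.3 hours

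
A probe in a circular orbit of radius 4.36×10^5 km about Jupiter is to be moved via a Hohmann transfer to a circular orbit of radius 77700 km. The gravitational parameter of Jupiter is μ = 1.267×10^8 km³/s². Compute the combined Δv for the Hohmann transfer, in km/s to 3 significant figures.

Δv = 19.9 km/s

The Hohmann ellipse has a_t = (r₁ + r₂)/2 = 2.5685×10^5 km.
At r₁ the circular-orbit speed is v₁ = √(μ/r₁) = 17.047 km/s.
Transfer-orbit speed at r₁ (vis-viva): v_a = √[μ(2/r₁ − 1/a_t)] = 9.3760 km/s.
First burn Δv₁ = |v_a − v₁| = 7.671 km/s.
At r₂, v₂ = √(μ/r₂) = 40.38 km/s.
Transfer-orbit speed at r₂: v_p = √[μ(2/r₂ − 1/a_t)] = 52.61 km/s.
Second burn Δv₂ = |v₂ − v_p| = 12.23 km/s.
Δv = Δv₁ + Δv₂ = 7.671 + 12.23 = 19.90 km/s.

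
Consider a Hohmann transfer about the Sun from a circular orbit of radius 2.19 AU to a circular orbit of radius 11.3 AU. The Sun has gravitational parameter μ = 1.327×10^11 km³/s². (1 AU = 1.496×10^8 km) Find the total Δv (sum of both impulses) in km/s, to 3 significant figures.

Δv = 9.74 km/s

In km: r₁ = 2.19 × 1.496×10^8 = 3.27624×10^8 km; r₂ = 11.3 × 1.496×10^8 = 1.69048×10^9 km.
The Hohmann ellipse has a_t = (r₁ + r₂)/2 = 1.009052×10^9 km.
At r₁ the circular-orbit speed is v₁ = √(μ/r₁) = 20.1255 km/s.
Transfer-orbit speed at r₁ (vis-viva): v_p = √[μ(2/r₁ − 1/a_t)] = 26.0493 km/s.
First burn Δv₁ = |v_p − v₁| = 5.924 km/s.
At r₂, v₂ = √(μ/r₂) = 8.8599 km/s.
Transfer-orbit speed at r₂: v_a = √[μ(2/r₂ − 1/a_t)] = 5.0485 km/s.
Second burn Δv₂ = |v₂ − v_a| = 3.811 km/s.
Total Δv = Δv₁ + Δv₂ = 9.735 km/s.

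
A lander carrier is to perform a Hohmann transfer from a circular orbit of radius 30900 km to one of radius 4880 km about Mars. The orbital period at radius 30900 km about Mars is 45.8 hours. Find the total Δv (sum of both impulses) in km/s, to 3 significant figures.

From Kepler's third law T² = 4π²r³/μ at r = 30900 km, T = 45.8 hours = 45.8 × 3600 s = 1.6488×10^5 s: μ = 4π²r³/T² = 42844.9 km³/s².
Semi-major axis of the transfer orbit: a_t = (30900 + 4880)/2 = 17890 km.
Circular speed at r₁: v₁ = √(μ/r₁) = √(42844.9/30900) = 1.1775 km/s.
On the transfer ellipse at r₁, vis-viva equation gives v_a = √[μ(2/r₁ − 1/a_t)] = 0.61500 km/s.
First burn Δv₁ = |v_a − v₁| = 0.5625 km/s.
At r₂, v₂ = √(μ/r₂) = 2.9631 km/s.
Transfer-orbit speed at r₂: v_p = √[μ(2/r₂ − 1/a_t)] = 3.8942 km/s.
Second burn Δv₂ = |v₂ − v_p| = 0.9311 km/s.
Total Δv = Δv₁ + Δv₂ = 1.494 km/s.

Δv = 1.49 km/s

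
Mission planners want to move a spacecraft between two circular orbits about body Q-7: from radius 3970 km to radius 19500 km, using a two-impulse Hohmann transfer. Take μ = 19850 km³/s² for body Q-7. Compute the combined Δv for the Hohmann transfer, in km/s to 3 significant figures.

Transfer-ellipse semi-major axis a_t = (r₁ + r₂)/2 = (3970 + 19500)/2 = 11735 km.
Circular speed at r₁: v₁ = √(μ/r₁) = √(19850/3970) = 2.2360680 km/s.
On the transfer ellipse at r₁, vis-viva gives v_p = √[μ(2/r₁ − 1/a_t)] = 2.8824432 km/s.
First burn Δv₁ = |v_p − v₁| = 0.64638 km/s.
Circular speed at r₂: v₂ = √(μ/r₂) = 1.008934 km/s.
Transfer-orbit speed at r₂: v_a = √[μ(2/r₂ − 1/a_t)] = 0.5868359 km/s.
Second burn Δv₂ = |v₂ − v_a| = 0.42210 km/s.
Δv = Δv₁ + Δv₂ = 0.64638 + 0.42210 = 1.068 km/s.

Δv = 1.07 km/s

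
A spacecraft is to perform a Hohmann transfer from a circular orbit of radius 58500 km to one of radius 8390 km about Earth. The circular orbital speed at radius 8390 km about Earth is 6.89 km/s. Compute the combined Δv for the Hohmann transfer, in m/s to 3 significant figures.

From the circular-orbit relation v² = μ/r at r = 8390 km: μ = v²r = (6.89)² × 8390 = 3.98291×10^5 km³/s².
Semi-major axis of the transfer orbit: a_t = (58500 + 8390)/2 = 33445 km.
Circular speed at r₁: v₁ = √(μ/r₁) = √(3.98291×10^5/58500) = 2.6093 km/s.
On the transfer ellipse at r₁, vis-viva gives v_a = √[μ(2/r₁ − 1/a_t)] = 1.3069 km/s.
First burn Δv₁ = |v_a − v₁| = 1.3024 km/s.
At r₂, v₂ = √(μ/r₂) = 6.8900 km/s.
Transfer-orbit speed at r₂: v_p = √[μ(2/r₂ − 1/a_t)] = 9.1124 km/s.
Second burn Δv₂ = |v₂ − v_p| = 2.2224 km/s.
Δv = Δv₁ + Δv₂ = 1.3024 + 2.2224 = 3.525 km/s.

Δv = 3520 m/s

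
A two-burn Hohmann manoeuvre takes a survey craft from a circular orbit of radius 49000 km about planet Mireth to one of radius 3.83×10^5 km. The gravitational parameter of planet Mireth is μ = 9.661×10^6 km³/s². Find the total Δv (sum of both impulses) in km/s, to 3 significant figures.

The Hohmann ellipse has a_t = (r₁ + r₂)/2 = 2.160×10^5 km.
At r₁ the circular-orbit speed is v₁ = √(μ/r₁) = 14.0415 km/s.
On the transfer ellipse at r₁, vis-viva equation gives v_p = √[μ(2/r₁ − 1/a_t)] = 18.6976 km/s.
First burn Δv₁ = |v_p − v₁| = 4.656 km/s.
At r₂, v₂ = √(μ/r₂) = 5.022 km/s.
Transfer-orbit speed at r₂: v_a = √[μ(2/r₂ − 1/a_t)] = 2.392 km/s.
Second burn Δv₂ = |v₂ − v_a| = 2.630 km/s.
Total Δv = Δv₁ + Δv₂ = 7.286 km/s.

Δv = 7.29 km/s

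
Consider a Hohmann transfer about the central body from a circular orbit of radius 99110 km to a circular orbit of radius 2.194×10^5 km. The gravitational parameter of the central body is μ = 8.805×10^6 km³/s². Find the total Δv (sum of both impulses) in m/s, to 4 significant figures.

Semi-major axis of the transfer orbit: a_t = (99110 + 2.194×10^5)/2 = 1.59255×10^5 km.
At r₁ the circular-orbit speed is v₁ = √(μ/r₁) = 9.42553 km/s.
On the transfer ellipse at r₁, vis-viva gives v_p = √[μ(2/r₁ − 1/a_t)] = 11.0631 km/s.
First burn Δv₁ = |v_p − v₁| = 1.638 km/s.
Circular speed at r₂: v₂ = √(μ/r₂) = 6.335 km/s.
Transfer-orbit speed at r₂: v_a = √[μ(2/r₂ − 1/a_t)] = 4.998 km/s.
Second burn Δv₂ = |v₂ − v_a| = 1.337 km/s.
Total Δv = Δv₁ + Δv₂ = 2.975 km/s.

Δv = 2975 m/s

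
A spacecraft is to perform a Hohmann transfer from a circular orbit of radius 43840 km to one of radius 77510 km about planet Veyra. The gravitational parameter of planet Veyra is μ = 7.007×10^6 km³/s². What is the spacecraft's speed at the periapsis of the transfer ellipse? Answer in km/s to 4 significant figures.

v = 14.29 km/s

The Hohmann ellipse has a_t = (r₁ + r₂)/2 = 60675 km.
The periapsis of the transfer ellipse is at r = 43840 km.
Applying v² = μ(2/r − 1/a_t): v = 14.29 km/s.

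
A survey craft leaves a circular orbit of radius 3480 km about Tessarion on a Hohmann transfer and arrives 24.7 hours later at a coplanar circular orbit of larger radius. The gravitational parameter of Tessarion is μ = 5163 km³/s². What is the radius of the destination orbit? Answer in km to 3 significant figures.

Transfer time t = 24.7 hours = 88920 s, and t = π√(a_t³/μ).
So a_t = (μ t²/π²)^(1/3) = (5163 × (88920)² / π²)^(1/3) = 16052 km.
Since a_t = (r₁ + r₂)/2, r₂ = 2a_t − r₁ = 2×16052 − 3480 = 28624 km.

r₂ = 28600 km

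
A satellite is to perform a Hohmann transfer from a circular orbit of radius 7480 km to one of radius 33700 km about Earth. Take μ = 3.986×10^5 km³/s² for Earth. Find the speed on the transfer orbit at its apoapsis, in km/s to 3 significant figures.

The Hohmann ellipse has a_t = (r₁ + r₂)/2 = 20590 km.
The apoapsis of the transfer ellipse is at r = 33700 km.
Applying v² = μ(2/r − 1/a_t): v = 2.073 km/s.

v = 2.07 km/s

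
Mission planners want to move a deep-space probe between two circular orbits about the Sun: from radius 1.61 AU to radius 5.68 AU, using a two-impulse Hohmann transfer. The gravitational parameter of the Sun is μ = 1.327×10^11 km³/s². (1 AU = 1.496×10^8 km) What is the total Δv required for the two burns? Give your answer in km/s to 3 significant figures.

In km: r₁ = 1.61 × 1.496×10^8 = 2.40856×10^8 km; r₂ = 5.68 × 1.496×10^8 = 8.49728×10^8 km.
The Hohmann ellipse has a_t = (r₁ + r₂)/2 = 5.45292×10^8 km.
Circular speed at r₁: v₁ = √(μ/r₁) = √(1.327×10^11/2.40856×10^8) = 23.472 km/s.
Transfer-orbit speed at r₁ (vis-viva): v_p = √[μ(2/r₁ − 1/a_t)] = 29.301 km/s.
First burn Δv₁ = |v_p − v₁| = 5.829 km/s.
At r₂, v₂ = √(μ/r₂) = 12.4967 km/s.
Transfer-orbit speed at r₂: v_a = √[μ(2/r₂ − 1/a_t)] = 8.30538 km/s.
Second burn Δv₂ = |v₂ − v_a| = 4.191 km/s.
Total Δv = Δv₁ + Δv₂ = 10.02 km/s.

Δv = 10.0 km/s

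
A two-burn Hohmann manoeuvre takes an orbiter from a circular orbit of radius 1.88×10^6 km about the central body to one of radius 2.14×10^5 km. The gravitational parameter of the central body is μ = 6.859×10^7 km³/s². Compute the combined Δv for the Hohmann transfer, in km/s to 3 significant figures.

Semi-major axis of the transfer orbit: a_t = (1.880×10^6 + 2.140×10^5)/2 = 1.047×10^6 km.
Circular speed at r₁: v₁ = √(μ/r₁) = √(6.859×10^7/1.880×10^6) = 6.040 km/s.
Transfer-orbit speed at r₁ (v² = μ(2/r − 1/a)): v_a = √[μ(2/r₁ − 1/a_t)] = 2.731 km/s.
First burn Δv₁ = |v_a − v₁| = 3.309 km/s.
At r₂, v₂ = √(μ/r₂) = 17.903 km/s.
Transfer-orbit speed at r₂: v_p = √[μ(2/r₂ − 1/a_t)] = 23.990 km/s.
Second burn Δv₂ = |v₂ − v_p| = 6.087 km/s.
Δv = Δv₁ + Δv₂ = 3.309 + 6.087 = 9.396 km/s.

Δv = 9.40 km/s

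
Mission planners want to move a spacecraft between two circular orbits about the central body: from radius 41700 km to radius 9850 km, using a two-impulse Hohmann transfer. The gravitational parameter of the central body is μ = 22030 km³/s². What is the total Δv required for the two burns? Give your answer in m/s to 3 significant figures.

Δv = 684 m/s

Semi-major axis of the transfer orbit: a_t = (41700 + 9850)/2 = 25775 km.
At r₁ the circular-orbit speed is v₁ = √(μ/r₁) = 0.7268 km/s.
On the transfer ellipse at r₁, vis-viva equation gives v_a = √[μ(2/r₁ − 1/a_t)] = 0.4493 km/s.
First burn Δv₁ = |v_a − v₁| = 0.2775 km/s.
Circular speed at r₂: v₂ = √(μ/r₂) = 1.4955 km/s.
Transfer-orbit speed at r₂: v_p = √[μ(2/r₂ − 1/a_t)] = 1.9022 km/s.
Second burn Δv₂ = |v₂ − v_p| = 0.4067 km/s.
Δv = Δv₁ + Δv₂ = 0.2775 + 0.4067 = 0.6842 km/s.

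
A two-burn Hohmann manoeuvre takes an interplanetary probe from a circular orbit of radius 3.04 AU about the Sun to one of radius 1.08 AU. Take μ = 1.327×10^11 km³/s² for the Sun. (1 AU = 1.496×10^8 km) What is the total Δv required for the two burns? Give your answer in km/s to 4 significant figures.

Δv = 10.87 km/s

In km: r₁ = 3.04 × 1.496×10^8 = 4.54784×10^8 km; r₂ = 1.08 × 1.496×10^8 = 1.61568×10^8 km.
Semi-major axis of the transfer orbit: a_t = (4.54784×10^8 + 1.61568×10^8)/2 = 3.08176×10^8 km.
At r₁ the circular-orbit speed is v₁ = √(μ/r₁) = 17.08177 km/s.
Transfer-orbit speed at r₁ (vis-viva equation): v_a = √[μ(2/r₁ − 1/a_t)] = 12.36833 km/s.
First burn Δv₁ = |v_a − v₁| = 4.713 km/s.
Circular speed at r₂: v₂ = √(μ/r₂) = 28.659 km/s.
Transfer-orbit speed at r₂: v_p = √[μ(2/r₂ − 1/a_t)] = 34.815 km/s.
Second burn Δv₂ = |v₂ − v_p| = 6.156 km/s.
Δv = Δv₁ + Δv₂ = 4.713 + 6.156 = 10.87 km/s.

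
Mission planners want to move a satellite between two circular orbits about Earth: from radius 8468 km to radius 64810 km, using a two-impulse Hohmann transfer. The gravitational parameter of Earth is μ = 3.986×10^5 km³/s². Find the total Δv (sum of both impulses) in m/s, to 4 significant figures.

Transfer-ellipse semi-major axis a_t = (r₁ + r₂)/2 = (8468 + 64810)/2 = 36639 km.
At r₁ the circular-orbit speed is v₁ = √(μ/r₁) = 6.861 km/s.
On the transfer ellipse at r₁, vis-viva gives v_p = √[μ(2/r₁ − 1/a_t)] = 9.125 km/s.
First burn Δv₁ = |v_p − v₁| = 2.264 km/s.
At r₂, v₂ = √(μ/r₂) = 2.480 km/s.
Transfer-orbit speed at r₂: v_a = √[μ(2/r₂ − 1/a_t)] = 1.192 km/s.
Second burn Δv₂ = |v₂ − v_a| = 1.288 km/s.
Total Δv = Δv₁ + Δv₂ = 3.552 km/s.

Δv = 3552 m/s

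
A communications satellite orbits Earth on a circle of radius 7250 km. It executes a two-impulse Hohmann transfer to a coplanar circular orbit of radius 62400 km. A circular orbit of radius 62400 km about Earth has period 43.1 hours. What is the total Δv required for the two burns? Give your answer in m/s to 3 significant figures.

From Kepler's third law T² = 4π²r³/μ at r = 62400 km, T = 43.1 hours = 43.1 × 3600 s = 1.5516×10^5 s: μ = 4π²r³/T² = 3.98432×10^5 km³/s².
Transfer-ellipse semi-major axis a_t = (r₁ + r₂)/2 = (7250 + 62400)/2 = 34825 km.
Circular speed at r₁: v₁ = √(μ/r₁) = √(3.98432×10^5/7250) = 7.413 km/s.
Transfer-orbit speed at r₁ (v² = μ(2/r − 1/a)): v_p = √[μ(2/r₁ − 1/a_t)] = 9.923 km/s.
First burn Δv₁ = |v_p − v₁| = 2.510 km/s.
Circular speed at r₂: v₂ = √(μ/r₂) = 2.527 km/s.
Transfer-orbit speed at r₂: v_a = √[μ(2/r₂ − 1/a_t)] = 1.153 km/s.
Second burn Δv₂ = |v₂ − v_a| = 1.374 km/s.
Total Δv = Δv₁ + Δv₂ = 3.884 km/s.

Δv = 3880 m/s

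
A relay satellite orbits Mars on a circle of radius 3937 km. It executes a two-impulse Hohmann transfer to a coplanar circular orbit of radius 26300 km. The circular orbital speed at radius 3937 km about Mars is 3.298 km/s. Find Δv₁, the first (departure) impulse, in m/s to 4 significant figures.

Δv₁ = 1052 m/s

From the circular-orbit relation v² = μ/r at r = 3937 km: μ = v²r = (3.298)² × 3937 = 42822.0 km³/s².
Transfer-ellipse semi-major axis a_t = (r₁ + r₂)/2 = (3937 + 26300)/2 = 15118.5 km.
Circular speed at r = 3937 km: v_c = √(μ/r) = 3.298 km/s.
Vis-viva on the transfer ellipse at r = 3937 km gives v_t = √[μ(2/r − 1/a_t)] = 4.350 km/s.
Δv₁ = |v_t − v_c| = |4.350 − 3.298| = 1.052 km/s.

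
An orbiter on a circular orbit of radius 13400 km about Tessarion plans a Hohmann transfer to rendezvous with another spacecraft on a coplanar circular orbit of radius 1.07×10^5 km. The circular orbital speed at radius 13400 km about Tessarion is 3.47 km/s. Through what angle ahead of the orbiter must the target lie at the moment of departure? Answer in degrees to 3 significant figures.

From the circular-orbit relation v² = μ/r at r = 13400 km: μ = v²r = (3.47)² × 13400 = 1.61348×10^5 km³/s².
Transfer-ellipse semi-major axis a_t = (r₁ + r₂)/2 = (13400 + 1.070×10^5)/2 = 60200 km.
Transfer time t = π√(a_t³/μ) = 1.15521×10^5 s.
Target angular speed ω₂ = √(μ/r₂³) = 1.14764×10^-5 rad/s.
Angle swept by the target during transfer: ω₂·t = 1.3258 rad = 75.96°.
The orbiter traverses 180° on the transfer ellipse, so the target must lead by 180° − 75.96° = 104°.

φ = 104°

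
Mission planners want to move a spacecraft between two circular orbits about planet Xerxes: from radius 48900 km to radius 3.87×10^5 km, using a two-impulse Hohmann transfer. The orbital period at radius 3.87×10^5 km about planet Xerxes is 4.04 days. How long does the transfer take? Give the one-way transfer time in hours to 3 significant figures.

t = 20.5 hours

From Kepler's third law T² = 4π²r³/μ at r = 3.87×10^5 km, T = 4.04 days = 4.04 × 86400 s = 3.49056×10^5 s: μ = 4π²r³/T² = 1.87803×10^7 km³/s².
Transfer-ellipse semi-major axis a_t = (r₁ + r₂)/2 = (48900 + 3.870×10^5)/2 = 2.1795×10^5 km.
Half the transfer-orbit period gives t = π√(a_t³/μ) = 73760 s.
Converting: 73760 s ÷ 3600 s/hour = 20.5 hours.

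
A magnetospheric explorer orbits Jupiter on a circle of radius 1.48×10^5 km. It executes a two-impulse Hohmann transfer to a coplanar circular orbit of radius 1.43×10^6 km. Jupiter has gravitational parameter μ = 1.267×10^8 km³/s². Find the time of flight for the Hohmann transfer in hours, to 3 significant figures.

The Hohmann ellipse has a_t = (r₁ + r₂)/2 = 7.890×10^5 km.
Transfer time t = π√(a_t³/μ) = π√((7.890×10^5)³ / 1.267×10^8) = 1.956×10^5 s.
Converting: 1.956×10^5 s ÷ 3600 s/hour = 54.3 hours.

t = 54.3 hours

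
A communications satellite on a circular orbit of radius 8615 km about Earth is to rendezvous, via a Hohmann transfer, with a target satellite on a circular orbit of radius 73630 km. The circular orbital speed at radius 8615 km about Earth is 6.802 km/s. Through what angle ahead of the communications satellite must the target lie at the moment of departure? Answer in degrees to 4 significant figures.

φ = 104.9°

From the circular-orbit relation v² = μ/r at r = 8615 km: μ = v²r = (6.802)² × 8615 = 3.98592×10^5 km³/s².
Semi-major axis of the transfer orbit: a_t = (8615 + 73630)/2 = 41122.5 km.
The half-period of the transfer ellipse is t = π√(a_t³/μ) = 41496 s.
The target's mean motion on its circular orbit is ω₂ = √(μ/r₂³) = 3.1600×10^-5 rad/s.
Angle swept by the target during transfer: ω₂·t = 1.3113 rad = 75.13°.
The communications satellite traverses 180° on the transfer ellipse, so the target must lead by 180° − 75.13° = 104.9°.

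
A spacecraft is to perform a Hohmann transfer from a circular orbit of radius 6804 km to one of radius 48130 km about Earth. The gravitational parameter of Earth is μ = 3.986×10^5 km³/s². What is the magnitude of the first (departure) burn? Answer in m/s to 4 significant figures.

Δv₁ = 2478 m/s

Transfer-ellipse semi-major axis a_t = (r₁ + r₂)/2 = (6804 + 48130)/2 = 27467 km.
Circular speed at r = 6804 km: v_c = √(μ/r) = 7.6540 km/s.
Vis-viva on the transfer ellipse at r = 6804 km gives v_t = √[μ(2/r − 1/a_t)] = 10.132 km/s.
Δv₁ = |v_t − v_c| = |10.132 − 7.6540| = 2.478 km/s.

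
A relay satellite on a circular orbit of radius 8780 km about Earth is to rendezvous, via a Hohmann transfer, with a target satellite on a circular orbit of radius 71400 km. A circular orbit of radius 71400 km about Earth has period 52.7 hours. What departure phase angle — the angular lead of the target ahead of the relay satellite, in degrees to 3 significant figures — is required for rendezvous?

From Kepler's third law T² = 4π²r³/μ at r = 71400 km, T = 52.7 hours = 52.7 × 3600 s = 1.8972×10^5 s: μ = 4π²r³/T² = 3.99235×10^5 km³/s².
Transfer-ellipse semi-major axis a_t = (r₁ + r₂)/2 = (8780 + 71400)/2 = 40090 km.
Transfer time t = π√(a_t³/μ) = 39910 s.
The target's mean motion on its circular orbit is ω₂ = √(μ/r₂³) = 3.312×10^-5 rad/s.
Angle swept by the target during transfer: ω₂·t = 1.3218 rad = 75.73°.
Arrival is 180° from departure on the ellipse, so φ = 180° − 75.73° = 104°.

φ = 104°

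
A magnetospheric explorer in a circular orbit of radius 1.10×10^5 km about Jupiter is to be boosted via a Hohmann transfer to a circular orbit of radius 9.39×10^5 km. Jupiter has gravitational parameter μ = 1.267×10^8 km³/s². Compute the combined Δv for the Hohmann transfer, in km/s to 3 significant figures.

Transfer-ellipse semi-major axis a_t = (r₁ + r₂)/2 = (1.100×10^5 + 9.390×10^5)/2 = 5.245×10^5 km.
Circular speed at r₁: v₁ = √(μ/r₁) = √(1.267×10^8/1.100×10^5) = 33.94 km/s.
Transfer-orbit speed at r₁ (v² = μ(2/r − 1/a)): v_p = √[μ(2/r₁ − 1/a_t)] = 45.41 km/s.
First burn Δv₁ = |v_p − v₁| = 11.47 km/s.
Circular speed at r₂: v₂ = √(μ/r₂) = 11.616 km/s.
Transfer-orbit speed at r₂: v_a = √[μ(2/r₂ − 1/a_t)] = 5.3196 km/s.
Second burn Δv₂ = |v₂ − v_a| = 6.296 km/s.
Δv = Δv₁ + Δv₂ = 11.47 + 6.296 = 17.77 km/s.

Δv = 17.8 km/s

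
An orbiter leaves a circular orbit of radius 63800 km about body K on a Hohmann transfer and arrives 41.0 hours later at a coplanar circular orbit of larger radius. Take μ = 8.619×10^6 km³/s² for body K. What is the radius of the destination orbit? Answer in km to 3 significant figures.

r₂ = 4.70×10^5 km

Transfer time t = 41.0 hours = 1.476×10^5 s, and t = π√(a_t³/μ).
So a_t = (μ t²/π²)^(1/3) = (8.619×10^6 × (1.476×10^5)² / π²)^(1/3) = 2.6696×10^5 km.
Since a_t = (r₁ + r₂)/2, r₂ = 2a_t − r₁ = 2×2.6696×10^5 − 63800 = 4.7012×10^5 km.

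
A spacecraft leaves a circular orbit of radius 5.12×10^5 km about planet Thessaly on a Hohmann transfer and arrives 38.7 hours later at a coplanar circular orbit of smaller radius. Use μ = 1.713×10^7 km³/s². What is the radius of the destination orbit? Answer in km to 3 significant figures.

Transfer time t = 38.7 hours = 1.3932×10^5 s, and t = π√(a_t³/μ).
So a_t = (μ t²/π²)^(1/3) = (1.713×10^7 × (1.3932×10^5)² / π²)^(1/3) = 3.2297×10^5 km.
Since a_t = (r₁ + r₂)/2, r₂ = 2a_t − r₁ = 2×3.2297×10^5 − 5.120×10^5 = 1.3394×10^5 km.

r₂ = 1.34×10^5 km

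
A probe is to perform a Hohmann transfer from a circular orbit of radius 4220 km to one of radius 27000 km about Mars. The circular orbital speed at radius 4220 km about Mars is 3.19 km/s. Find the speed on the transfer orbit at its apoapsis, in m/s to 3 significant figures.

v = 656 m/s

From the circular-orbit relation v² = μ/r at r = 4220 km: μ = v²r = (3.19)² × 4220 = 42943.1 km³/s².
Transfer-ellipse semi-major axis a_t = (r₁ + r₂)/2 = (4220 + 27000)/2 = 15610 km.
At apoapsis, r = 27000 km.
Vis-viva: v = √[μ(2/r − 1/a_t)] = √[42943.1 × (2/27000 − 1/15610)] = 0.6557 km/s.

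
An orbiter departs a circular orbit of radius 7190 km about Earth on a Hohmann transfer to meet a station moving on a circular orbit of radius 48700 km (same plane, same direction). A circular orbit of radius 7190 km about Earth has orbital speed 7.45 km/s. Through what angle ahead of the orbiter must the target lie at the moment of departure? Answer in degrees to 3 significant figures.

φ = 102°

From the circular-orbit relation v² = μ/r at r = 7190 km: μ = v²r = (7.45)² × 7190 = 3.99063×10^5 km³/s².
Semi-major axis of the transfer orbit: a_t = (7190 + 48700)/2 = 27945 km.
The half-period of the transfer ellipse is t = π√(a_t³/μ) = 23232 s.
Target angular speed ω₂ = √(μ/r₂³) = 5.8780×10^-5 rad/s.
Angle swept by the target during transfer: ω₂·t = 1.3656 rad = 78.24°.
Arrival is 180° from departure on the ellipse, so φ = 180° − 78.24° = 102°.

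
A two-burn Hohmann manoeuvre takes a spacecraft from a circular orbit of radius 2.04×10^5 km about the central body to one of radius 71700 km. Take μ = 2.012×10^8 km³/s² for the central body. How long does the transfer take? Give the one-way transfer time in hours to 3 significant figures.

Transfer-ellipse semi-major axis a_t = (r₁ + r₂)/2 = (2.040×10^5 + 71700)/2 = 1.3785×10^5 km.
Half the transfer-orbit period gives t = π√(a_t³/μ) = 11340 s.
Converting: 11340 s ÷ 3600 s/hour = 3.15 hours.

t = 3.15 hours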